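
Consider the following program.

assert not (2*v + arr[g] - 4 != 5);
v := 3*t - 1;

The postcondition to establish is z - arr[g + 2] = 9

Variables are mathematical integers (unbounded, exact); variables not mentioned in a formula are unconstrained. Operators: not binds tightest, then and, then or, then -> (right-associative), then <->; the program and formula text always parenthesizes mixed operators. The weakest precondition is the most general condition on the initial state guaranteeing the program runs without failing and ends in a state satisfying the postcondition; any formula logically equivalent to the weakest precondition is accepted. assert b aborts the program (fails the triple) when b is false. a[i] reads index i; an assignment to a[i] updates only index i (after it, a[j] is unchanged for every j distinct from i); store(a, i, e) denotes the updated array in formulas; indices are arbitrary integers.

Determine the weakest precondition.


Working backward. After the program, the postcondition z - arr[g + 2] = 9 must hold; in canonical form it is z = arr[g + 2] + 9.
Before v := 3*t - 1: z = arr[g + 2] + 9
Before assert not (2*v + arr[g] - 4 != 5): (not (arr[g] + 2*v != 9)) and z = arr[g + 2] + 9
Answer: WP = (not (arr[g] + 2*v != 9)) and z = arr[g + 2] + 9


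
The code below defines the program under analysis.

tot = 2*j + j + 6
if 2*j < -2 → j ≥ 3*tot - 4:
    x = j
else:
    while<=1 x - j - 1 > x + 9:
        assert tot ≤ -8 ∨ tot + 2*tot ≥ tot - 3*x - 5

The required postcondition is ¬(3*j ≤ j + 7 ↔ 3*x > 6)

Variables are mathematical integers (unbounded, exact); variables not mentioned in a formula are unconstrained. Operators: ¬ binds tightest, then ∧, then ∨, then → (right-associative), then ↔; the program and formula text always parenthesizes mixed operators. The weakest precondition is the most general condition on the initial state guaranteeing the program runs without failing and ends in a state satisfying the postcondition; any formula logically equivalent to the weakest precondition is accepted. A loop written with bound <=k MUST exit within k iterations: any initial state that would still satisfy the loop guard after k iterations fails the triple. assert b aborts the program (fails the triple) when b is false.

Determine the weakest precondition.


Working backward. After the program, the postcondition ¬(3*j ≤ j + 7 ↔ 3*x > 6) must hold; in canonical form it is ¬(2*j ≤ 7 ↔ 3*x > 6).
Then branch requires ¬(2*j ≤ 7 ↔ 3*j > 6); else branch requires (j < -10 → ((tot ≤ -8 ∨ 2*tot + 3*x ≥ -5) ∧ (¬(j < -10)) ∧ (¬(2*j ≤ 7 ↔ 3*x > 6)))) ∧ ((¬(j < -10)) → (¬(2*j ≤ 7 ↔ 3*x > 6))).
Before the if: ((2*j < -2 → j ≥ 3*tot - 4) → (¬(2*j ≤ 7 ↔ 3*j > 6))) ∧ ((¬(2*j < -2 → j ≥ 3*tot - 4)) → ((j < -10 → ((tot ≤ -8 ∨ 2*tot + 3*x ≥ -5) ∧ (¬(j < -10)) ∧ (¬(2*j ≤ 7 ↔ 3*x > 6)))) ∧ ((¬(j < -10)) → (¬(2*j ≤ 7 ↔ 3*x > 6)))))
Before tot := 2*j + j + 6: ((2*j < -2 → 8*j ≤ -14) → (¬(2*j ≤ 7 ↔ 3*j > 6))) ∧ ((¬(2*j < -2 → 8*j ≤ -14)) → ((j < -10 → ((3*j ≤ -14 ∨ 6*j + 3*x ≥ -17) ∧ (¬(j < -10)) ∧ (¬(2*j ≤ 7 ↔ 3*x > 6)))) ∧ ((¬(j < -10)) → (¬(2*j ≤ 7 ↔ 3*x > 6)))))
Answer: WP = ((2*j < -2 → 8*j ≤ -14) → (¬(2*j ≤ 7 ↔ 3*j > 6))) ∧ ((¬(2*j < -2 → 8*j ≤ -14)) → ((j < -10 → ((3*j ≤ -14 ∨ 6*j + 3*x ≥ -17) ∧ (¬(j < -10)) ∧ (¬(2*j ≤ 7 ↔ 3*x > 6)))) ∧ ((¬(j < -10)) → (¬(2*j ≤ 7 ↔ 3*x > 6)))))


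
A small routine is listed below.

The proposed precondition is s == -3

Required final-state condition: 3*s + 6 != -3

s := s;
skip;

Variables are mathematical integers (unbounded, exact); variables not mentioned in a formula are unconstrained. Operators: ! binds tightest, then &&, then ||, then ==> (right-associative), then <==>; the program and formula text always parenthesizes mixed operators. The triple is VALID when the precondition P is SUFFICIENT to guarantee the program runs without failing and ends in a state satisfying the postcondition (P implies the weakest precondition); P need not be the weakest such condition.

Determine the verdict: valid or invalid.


Working backward. After the program, the postcondition 3*s + 6 != -3 must hold; in canonical form it is 3*s != -9.
Before skip: 3*s != -9
Before s := s: 3*s != -9
The weakest precondition is 3*s != -9.
Check whether s == -3 implies it.
Countermodel: at the initial state s = -3, the precondition holds but the weakest precondition fails.
Answer: invalid


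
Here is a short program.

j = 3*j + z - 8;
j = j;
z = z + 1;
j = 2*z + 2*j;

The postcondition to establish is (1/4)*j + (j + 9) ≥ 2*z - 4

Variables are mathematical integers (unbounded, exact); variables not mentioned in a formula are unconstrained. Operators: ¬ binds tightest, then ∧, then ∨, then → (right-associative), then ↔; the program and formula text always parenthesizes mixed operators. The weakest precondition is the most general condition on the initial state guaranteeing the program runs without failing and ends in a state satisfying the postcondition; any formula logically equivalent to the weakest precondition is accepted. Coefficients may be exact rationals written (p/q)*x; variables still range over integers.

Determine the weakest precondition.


Working backward. After the program, the postcondition (1/4)*j + (j + 9) ≥ 2*z - 4 must hold; in canonical form it is (5/4)*j ≥ 2*z - 13.
Before j := 2*z + 2*j: (5/2)*j + (1/2)*z ≥ -13
Before z := z + 1: (5/2)*j + (1/2)*z ≥ -27/2
Before j := j: (5/2)*j + (1/2)*z ≥ -27/2
Before j := 3*j + z - 8: (15/2)*j + 3*z ≥ 13/2
Answer: WP = (15/2)*j + 3*z ≥ 13/2


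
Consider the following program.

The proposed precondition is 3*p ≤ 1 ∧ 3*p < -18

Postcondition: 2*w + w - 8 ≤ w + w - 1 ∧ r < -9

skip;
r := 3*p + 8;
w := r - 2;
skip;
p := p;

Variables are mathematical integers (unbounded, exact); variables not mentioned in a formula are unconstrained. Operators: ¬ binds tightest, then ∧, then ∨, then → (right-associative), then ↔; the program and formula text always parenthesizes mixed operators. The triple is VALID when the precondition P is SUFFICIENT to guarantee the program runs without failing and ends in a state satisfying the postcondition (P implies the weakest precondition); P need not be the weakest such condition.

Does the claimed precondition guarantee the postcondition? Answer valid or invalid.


Working backward. After the program, the postcondition 2*w + w - 8 ≤ w + w - 1 ∧ r < -9 must hold; in canonical form it is w ≤ 7 ∧ r < -9.
Before p := p: w ≤ 7 ∧ r < -9
Before skip: w ≤ 7 ∧ r < -9
Before w := r - 2: r ≤ 9 ∧ r < -9
Before r := 3*p + 8: 3*p ≤ 1 ∧ 3*p < -17
Before skip: 3*p ≤ 1 ∧ 3*p < -17
The weakest precondition is 3*p ≤ 1 ∧ 3*p < -17.
Check whether 3*p ≤ 1 ∧ 3*p < -18 implies it.
Every state satisfying the precondition satisfies the weakest precondition: the implication holds.
Answer: valid


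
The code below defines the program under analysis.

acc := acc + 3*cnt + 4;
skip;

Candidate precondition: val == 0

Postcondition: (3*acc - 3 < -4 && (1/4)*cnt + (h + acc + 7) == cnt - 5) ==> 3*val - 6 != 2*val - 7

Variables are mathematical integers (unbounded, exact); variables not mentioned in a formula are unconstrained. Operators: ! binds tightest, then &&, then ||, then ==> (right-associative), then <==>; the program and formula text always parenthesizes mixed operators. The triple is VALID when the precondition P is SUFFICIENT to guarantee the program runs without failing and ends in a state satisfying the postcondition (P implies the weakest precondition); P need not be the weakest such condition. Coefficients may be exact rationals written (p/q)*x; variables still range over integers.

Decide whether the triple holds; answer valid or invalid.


Working backward. After the program, the postcondition (3*acc - 3 < -4 && (1/4)*cnt + (h + acc + 7) == cnt - 5) ==> 3*val - 6 != 2*val - 7 must hold; in canonical form it is (3*acc < -1 && acc + h == (3/4)*cnt - 12) ==> val != -1.
Before skip: (3*acc < -1 && acc + h == (3/4)*cnt - 12) ==> val != -1
Before acc := acc + 3*cnt + 4: (3*acc + 9*cnt < -13 && acc + (9/4)*cnt + h == -16) ==> val != -1
The weakest precondition is (3*acc + 9*cnt < -13 && acc + (9/4)*cnt + h == -16) ==> val != -1.
Check whether val == 0 implies it.
Every state satisfying the precondition satisfies the weakest precondition: the implication holds.
Answer: valid


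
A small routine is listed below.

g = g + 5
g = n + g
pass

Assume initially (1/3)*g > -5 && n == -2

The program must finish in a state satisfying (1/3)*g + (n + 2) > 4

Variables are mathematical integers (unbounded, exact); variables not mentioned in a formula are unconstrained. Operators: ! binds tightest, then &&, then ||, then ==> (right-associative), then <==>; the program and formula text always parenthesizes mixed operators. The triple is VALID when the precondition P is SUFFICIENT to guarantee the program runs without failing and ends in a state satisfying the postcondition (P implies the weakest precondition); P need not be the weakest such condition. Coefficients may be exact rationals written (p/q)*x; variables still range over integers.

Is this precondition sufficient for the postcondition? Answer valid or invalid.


Working backward. After the program, the postcondition (1/3)*g + (n + 2) > 4 must hold; in canonical form it is (1/3)*g + n > 2.
Before skip: (1/3)*g + n > 2
Before g := n + g: (1/3)*g + (4/3)*n > 2
Before g := g + 5: (1/3)*g + (4/3)*n > 1/3
The weakest precondition is (1/3)*g + (4/3)*n > 1/3.
Check whether (1/3)*g > -5 && n == -2 implies it.
Countermodel: at the initial state g = -14, n = -2, the precondition holds but the weakest precondition fails.
Answer: invalid


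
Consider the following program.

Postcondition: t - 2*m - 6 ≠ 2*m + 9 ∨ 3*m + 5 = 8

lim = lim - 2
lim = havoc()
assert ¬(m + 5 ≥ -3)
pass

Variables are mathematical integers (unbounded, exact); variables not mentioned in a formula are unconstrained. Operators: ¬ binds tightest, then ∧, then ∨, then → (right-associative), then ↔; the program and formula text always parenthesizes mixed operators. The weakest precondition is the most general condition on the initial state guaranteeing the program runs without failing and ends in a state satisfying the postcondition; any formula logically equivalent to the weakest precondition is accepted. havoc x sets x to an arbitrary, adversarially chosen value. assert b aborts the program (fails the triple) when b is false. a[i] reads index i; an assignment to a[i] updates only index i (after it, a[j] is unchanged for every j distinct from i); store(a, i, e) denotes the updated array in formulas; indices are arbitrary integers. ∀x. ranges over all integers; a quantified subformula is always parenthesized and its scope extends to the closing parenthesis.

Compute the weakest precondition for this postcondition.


Working backward. After the program, the postcondition t - 2*m - 6 ≠ 2*m + 9 ∨ 3*m + 5 = 8 must hold; in canonical form it is t ≠ 4*m + 15 ∨ 3*m = 3.
Before skip: t ≠ 4*m + 15 ∨ 3*m = 3
Before assert ¬(m + 5 ≥ -3): (¬(m ≥ -8)) ∧ (t ≠ 4*m + 15 ∨ 3*m = 3)
Before havoc lim: (¬(m ≥ -8)) ∧ (t ≠ 4*m + 15 ∨ 3*m = 3)
Before lim := lim - 2: (¬(m ≥ -8)) ∧ (t ≠ 4*m + 15 ∨ 3*m = 3)
Answer: WP = (¬(m ≥ -8)) ∧ (t ≠ 4*m + 15 ∨ 3*m = 3)


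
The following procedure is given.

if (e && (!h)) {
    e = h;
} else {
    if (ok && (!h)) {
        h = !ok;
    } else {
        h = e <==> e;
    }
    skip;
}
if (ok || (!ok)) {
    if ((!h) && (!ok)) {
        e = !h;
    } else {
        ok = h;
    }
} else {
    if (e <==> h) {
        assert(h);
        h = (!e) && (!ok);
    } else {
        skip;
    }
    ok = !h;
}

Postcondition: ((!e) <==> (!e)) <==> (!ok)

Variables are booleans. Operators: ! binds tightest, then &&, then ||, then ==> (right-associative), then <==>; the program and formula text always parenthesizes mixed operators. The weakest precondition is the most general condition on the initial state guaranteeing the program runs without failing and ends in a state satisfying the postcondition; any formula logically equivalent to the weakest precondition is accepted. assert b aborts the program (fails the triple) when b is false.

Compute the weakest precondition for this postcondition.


Working backward. After the program, the postcondition ((!e) <==> (!e)) <==> (!ok) must hold; in canonical form it is !ok.
Then branch requires (((!h) && (!ok)) ==> (!ok)) && ((!((!h) && (!ok))) ==> (!h)); else branch requires ((e <==> h) ==> (h && (!e) && (!ok))) && ((!(e <==> h)) ==> h).
Before the if: (((!h) && (!ok)) ==> (!ok)) && ((!((!h) && (!ok))) ==> (!h))
Then branch requires (((!h) && (!ok)) ==> (!ok)) && ((!((!h) && (!ok))) ==> (!h)); else branch requires ((ok && (!h)) ==> ok) && ok && (!h).
Before the if: ((e && (!h)) ==> ((((!h) && (!ok)) ==> (!ok)) && ((!((!h) && (!ok))) ==> (!h)))) && ((!(e && (!h))) ==> (((ok && (!h)) ==> ok) && ok && (!h)))
Answer: WP = ((e && (!h)) ==> ((((!h) && (!ok)) ==> (!ok)) && ((!((!h) && (!ok))) ==> (!h)))) && ((!(e && (!h))) ==> (((ok && (!h)) ==> ok) && ok && (!h)))


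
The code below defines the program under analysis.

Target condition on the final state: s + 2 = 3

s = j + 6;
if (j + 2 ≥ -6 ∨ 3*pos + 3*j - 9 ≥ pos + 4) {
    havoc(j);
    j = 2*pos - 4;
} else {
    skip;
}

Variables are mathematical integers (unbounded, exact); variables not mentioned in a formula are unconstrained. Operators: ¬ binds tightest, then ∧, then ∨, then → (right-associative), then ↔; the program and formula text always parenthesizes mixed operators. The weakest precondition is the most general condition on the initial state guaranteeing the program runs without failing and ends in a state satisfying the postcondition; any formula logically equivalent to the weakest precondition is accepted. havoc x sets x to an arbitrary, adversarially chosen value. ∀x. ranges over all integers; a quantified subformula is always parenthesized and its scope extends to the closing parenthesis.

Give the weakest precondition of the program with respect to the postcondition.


Working backward. After the program, the postcondition s + 2 = 3 must hold; in canonical form it is s = 1.
Then branch requires s = 1; else branch requires s = 1.
Before the if: ((j ≥ -8 ∨ 3*j + 2*pos ≥ 13) → s = 1) ∧ ((¬(j ≥ -8 ∨ 3*j + 2*pos ≥ 13)) → s = 1)
Before s := j + 6: ((j ≥ -8 ∨ 3*j + 2*pos ≥ 13) → j = -5) ∧ ((¬(j ≥ -8 ∨ 3*j + 2*pos ≥ 13)) → j = -5)
Answer: WP = ((j ≥ -8 ∨ 3*j + 2*pos ≥ 13) → j = -5) ∧ ((¬(j ≥ -8 ∨ 3*j + 2*pos ≥ 13)) → j = -5)


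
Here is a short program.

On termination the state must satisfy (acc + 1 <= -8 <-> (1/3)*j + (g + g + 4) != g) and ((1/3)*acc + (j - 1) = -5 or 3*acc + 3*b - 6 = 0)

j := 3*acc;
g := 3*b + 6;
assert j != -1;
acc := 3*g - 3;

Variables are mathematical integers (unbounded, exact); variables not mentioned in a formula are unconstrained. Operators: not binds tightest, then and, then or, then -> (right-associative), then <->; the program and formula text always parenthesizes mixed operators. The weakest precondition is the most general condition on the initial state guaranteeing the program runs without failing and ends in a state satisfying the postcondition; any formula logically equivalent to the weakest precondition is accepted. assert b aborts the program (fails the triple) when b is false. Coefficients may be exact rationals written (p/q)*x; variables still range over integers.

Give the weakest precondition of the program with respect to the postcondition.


Working backward. After the program, the postcondition (acc + 1 <= -8 <-> (1/3)*j + (g + g + 4) != g) and ((1/3)*acc + (j - 1) = -5 or 3*acc + 3*b - 6 = 0) must hold; in canonical form it is (acc <= -9 <-> g + (1/3)*j != -4) and ((1/3)*acc + j = -4 or 3*acc + 3*b = 6).
Before acc := 3*g - 3: (3*g <= -6 <-> g + (1/3)*j != -4) and (g + j = -3 or 3*b + 9*g = 15)
Before assert j != -1: j != -1 and (3*g <= -6 <-> g + (1/3)*j != -4) and (g + j = -3 or 3*b + 9*g = 15)
Before g := 3*b + 6: j != -1 and (9*b <= -24 <-> 3*b + (1/3)*j != -10) and (3*b + j = -9 or 30*b = -39)
Before j := 3*acc: 3*acc != -1 and (9*b <= -24 <-> acc + 3*b != -10) and (3*acc + 3*b = -9 or 30*b = -39)
Answer: WP = 3*acc != -1 and (9*b <= -24 <-> acc + 3*b != -10) and (3*acc + 3*b = -9 or 30*b = -39)


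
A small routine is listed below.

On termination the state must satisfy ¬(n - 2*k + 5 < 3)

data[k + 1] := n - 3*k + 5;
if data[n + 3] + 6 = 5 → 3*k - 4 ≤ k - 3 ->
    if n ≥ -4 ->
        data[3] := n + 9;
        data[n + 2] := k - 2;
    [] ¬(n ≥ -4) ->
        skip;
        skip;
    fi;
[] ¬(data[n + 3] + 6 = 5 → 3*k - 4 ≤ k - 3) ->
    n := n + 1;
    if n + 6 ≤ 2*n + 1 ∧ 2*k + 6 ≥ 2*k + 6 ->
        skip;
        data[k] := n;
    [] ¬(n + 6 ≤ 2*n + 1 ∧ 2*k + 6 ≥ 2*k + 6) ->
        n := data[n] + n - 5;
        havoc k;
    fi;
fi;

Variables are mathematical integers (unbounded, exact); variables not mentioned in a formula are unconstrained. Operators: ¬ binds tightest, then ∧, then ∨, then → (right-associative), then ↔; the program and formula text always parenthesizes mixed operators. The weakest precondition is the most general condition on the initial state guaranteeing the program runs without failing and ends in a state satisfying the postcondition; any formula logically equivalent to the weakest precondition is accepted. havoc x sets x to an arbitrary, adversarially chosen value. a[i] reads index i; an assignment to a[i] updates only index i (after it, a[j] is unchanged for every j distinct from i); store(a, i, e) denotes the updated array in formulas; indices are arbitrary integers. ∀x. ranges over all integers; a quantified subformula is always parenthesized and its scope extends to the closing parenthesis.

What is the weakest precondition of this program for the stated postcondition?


Working backward. After the program, the postcondition ¬(n - 2*k + 5 < 3) must hold; in canonical form it is ¬(n < 2*k - 2).
Then branch requires (n ≥ -4 → (¬(n < 2*k - 2))) ∧ ((¬(n ≥ -4)) → (¬(n < 2*k - 2))); else branch requires (n ≥ 4 → (¬(n < 2*k - 3))) ∧ ((¬(n ≥ 4)) → (∀k_1. (¬(data[n + 1] + n < 2*k_1 + 2)))).
Before the if: ((data[n + 3] = -1 → 2*k ≤ 1) → ((n ≥ -4 → (¬(n < 2*k - 2))) ∧ ((¬(n ≥ -4)) → (¬(n < 2*k - 2))))) ∧ ((¬(data[n + 3] = -1 → 2*k ≤ 1)) → ((n ≥ 4 → (¬(n < 2*k - 3))) ∧ ((¬(n ≥ 4)) → (∀k_1. (¬(data[n + 1] + n < 2*k_1 + 2))))))
Before data[k + 1] := n - 3*k + 5: ((store(data, k + 1, -3*k + n + 5)[n + 3] = -1 → 2*k ≤ 1) → ((n ≥ -4 → (¬(n < 2*k - 2))) ∧ ((¬(n ≥ -4)) → (¬(n < 2*k - 2))))) ∧ ((¬(store(data, k + 1, -3*k + n + 5)[n + 3] = -1 → 2*k ≤ 1)) → ((n ≥ 4 → (¬(n < 2*k - 3))) ∧ ((¬(n ≥ 4)) → (∀k_1. (¬(store(data, k + 1, -3*k + n + 5)[n + 1] + n < 2*k_1 + 2))))))
Answer: WP = ((store(data, k + 1, -3*k + n + 5)[n + 3] = -1 → 2*k ≤ 1) → ((n ≥ -4 → (¬(n < 2*k - 2))) ∧ ((¬(n ≥ -4)) → (¬(n < 2*k - 2))))) ∧ ((¬(store(data, k + 1, -3*k + n + 5)[n + 3] = -1 → 2*k ≤ 1)) → ((n ≥ 4 → (¬(n < 2*k - 3))) ∧ ((¬(n ≥ 4)) → (∀k_1. (¬(store(data, k + 1, -3*k + n + 5)[n + 1] + n < 2*k_1 + 2))))))


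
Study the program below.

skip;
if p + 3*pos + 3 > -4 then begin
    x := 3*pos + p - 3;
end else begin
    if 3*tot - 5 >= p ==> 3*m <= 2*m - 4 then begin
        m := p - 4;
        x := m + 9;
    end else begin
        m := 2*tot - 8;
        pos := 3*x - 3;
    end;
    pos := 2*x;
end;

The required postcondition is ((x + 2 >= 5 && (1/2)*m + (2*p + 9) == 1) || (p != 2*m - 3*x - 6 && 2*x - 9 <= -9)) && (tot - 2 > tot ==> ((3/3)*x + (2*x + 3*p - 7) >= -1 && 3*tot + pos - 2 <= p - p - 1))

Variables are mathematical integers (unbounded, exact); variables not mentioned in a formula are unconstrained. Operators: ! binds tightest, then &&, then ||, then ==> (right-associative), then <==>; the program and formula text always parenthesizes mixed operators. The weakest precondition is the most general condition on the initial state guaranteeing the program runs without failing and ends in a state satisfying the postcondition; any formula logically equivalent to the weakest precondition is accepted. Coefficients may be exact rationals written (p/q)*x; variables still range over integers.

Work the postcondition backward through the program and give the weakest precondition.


Working backward. After the program, the postcondition ((x + 2 >= 5 && (1/2)*m + (2*p + 9) == 1) || (p != 2*m - 3*x - 6 && 2*x - 9 <= -9)) && (tot - 2 > tot ==> ((3/3)*x + (2*x + 3*p - 7) >= -1 && 3*tot + pos - 2 <= p - p - 1)) must hold; in canonical form it is (x >= 3 && (1/2)*m + 2*p == -8) || (p + 3*x != 2*m - 6 && 2*x <= 0).
Then branch requires (p + 3*pos >= 6 && (1/2)*m + 2*p == -8) || (4*p + 9*pos != 2*m + 3 && 2*p + 6*pos <= 6); else branch requires ((3*tot >= p + 5 ==> m <= -4) ==> ((p >= -2 && (5/2)*p == -6) || (2*p != -29 && 2*p <= -10))) && ((!(3*tot >= p + 5 ==> m <= -4)) ==> ((x >= 3 && 2*p + tot == -4) || (p + 3*x != 4*tot - 22 && 2*x <= 0))).
Before the if: (p + 3*pos > -7 ==> ((p + 3*pos >= 6 && (1/2)*m + 2*p == -8) || (4*p + 9*pos != 2*m + 3 && 2*p + 6*pos <= 6))) && ((!(p + 3*pos > -7)) ==> (((3*tot >= p + 5 ==> m <= -4) ==> ((p >= -2 && (5/2)*p == -6) || (2*p != -29 && 2*p <= -10))) && ((!(3*tot >= p + 5 ==> m <= -4)) ==> ((x >= 3 && 2*p + tot == -4) || (p + 3*x != 4*tot - 22 && 2*x <= 0)))))
Before skip: (p + 3*pos > -7 ==> ((p + 3*pos >= 6 && (1/2)*m + 2*p == -8) || (4*p + 9*pos != 2*m + 3 && 2*p + 6*pos <= 6))) && ((!(p + 3*pos > -7)) ==> (((3*tot >= p + 5 ==> m <= -4) ==> ((p >= -2 && (5/2)*p == -6) || (2*p != -29 && 2*p <= -10))) && ((!(3*tot >= p + 5 ==> m <= -4)) ==> ((x >= 3 && 2*p + tot == -4) || (p + 3*x != 4*tot - 22 && 2*x <= 0)))))
Answer: WP = (p + 3*pos > -7 ==> ((p + 3*pos >= 6 && (1/2)*m + 2*p == -8) || (4*p + 9*pos != 2*m + 3 && 2*p + 6*pos <= 6))) && ((!(p + 3*pos > -7)) ==> (((3*tot >= p + 5 ==> m <= -4) ==> ((p >= -2 && (5/2)*p == -6) || (2*p != -29 && 2*p <= -10))) && ((!(3*tot >= p + 5 ==> m <= -4)) ==> ((x >= 3 && 2*p + tot == -4) || (p + 3*x != 4*tot - 22 && 2*x <= 0)))))


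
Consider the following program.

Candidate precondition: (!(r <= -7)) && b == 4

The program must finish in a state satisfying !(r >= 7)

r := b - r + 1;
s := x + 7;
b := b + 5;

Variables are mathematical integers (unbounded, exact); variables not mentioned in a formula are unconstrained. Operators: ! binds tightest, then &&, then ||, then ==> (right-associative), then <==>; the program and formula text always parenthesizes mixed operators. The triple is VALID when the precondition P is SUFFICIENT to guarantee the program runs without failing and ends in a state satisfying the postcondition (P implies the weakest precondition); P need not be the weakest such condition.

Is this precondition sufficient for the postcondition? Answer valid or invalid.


Working backward. After the program, !(r >= 7) must hold.
Before b := b + 5: !(r >= 7)
Before s := x + 7: !(r >= 7)
Before r := b - r + 1: !(b >= r + 6)
The weakest precondition is !(b >= r + 6).
Check whether (!(r <= -7)) && b == 4 implies it.
Countermodel: at the initial state b = 4, r = -6, the precondition holds but the weakest precondition fails.
Answer: invalid


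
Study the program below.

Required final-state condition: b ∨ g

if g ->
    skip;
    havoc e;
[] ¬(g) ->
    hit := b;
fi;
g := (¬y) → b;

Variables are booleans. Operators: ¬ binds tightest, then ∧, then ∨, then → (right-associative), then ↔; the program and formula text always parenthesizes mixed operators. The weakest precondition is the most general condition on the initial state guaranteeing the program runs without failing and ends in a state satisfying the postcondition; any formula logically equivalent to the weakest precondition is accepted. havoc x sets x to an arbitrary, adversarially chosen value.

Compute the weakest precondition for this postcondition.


Working backward. After the program, b ∨ g must hold.
Before g := (¬y) → b: b ∨ ((¬y) → b)
Then branch requires b ∨ ((¬y) → b); else branch requires b ∨ ((¬y) → b).
Before the if: (g → (b ∨ ((¬y) → b))) ∧ ((¬g) → (b ∨ ((¬y) → b)))
Answer: WP = (g → (b ∨ ((¬y) → b))) ∧ ((¬g) → (b ∨ ((¬y) → b)))


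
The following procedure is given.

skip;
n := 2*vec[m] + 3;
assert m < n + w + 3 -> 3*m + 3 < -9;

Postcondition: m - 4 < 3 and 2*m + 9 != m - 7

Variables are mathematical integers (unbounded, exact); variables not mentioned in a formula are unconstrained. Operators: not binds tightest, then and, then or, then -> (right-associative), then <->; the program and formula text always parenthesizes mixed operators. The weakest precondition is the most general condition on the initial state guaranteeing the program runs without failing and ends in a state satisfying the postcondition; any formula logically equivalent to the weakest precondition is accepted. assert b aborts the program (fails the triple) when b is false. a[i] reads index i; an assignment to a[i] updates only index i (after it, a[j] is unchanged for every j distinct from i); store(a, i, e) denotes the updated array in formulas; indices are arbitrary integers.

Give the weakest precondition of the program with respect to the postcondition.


Working backward. After the program, the postcondition m - 4 < 3 and 2*m + 9 != m - 7 must hold; in canonical form it is m < 7 and m != -16.
Before assert m < n + w + 3 -> 3*m + 3 < -9: (m < n + w + 3 -> 3*m < -12) and m < 7 and m != -16
Before n := 2*vec[m] + 3: (m < 2*vec[m] + w + 6 -> 3*m < -12) and m < 7 and m != -16
Before skip: (m < 2*vec[m] + w + 6 -> 3*m < -12) and m < 7 and m != -16
Answer: WP = (m < 2*vec[m] + w + 6 -> 3*m < -12) and m < 7 and m != -16


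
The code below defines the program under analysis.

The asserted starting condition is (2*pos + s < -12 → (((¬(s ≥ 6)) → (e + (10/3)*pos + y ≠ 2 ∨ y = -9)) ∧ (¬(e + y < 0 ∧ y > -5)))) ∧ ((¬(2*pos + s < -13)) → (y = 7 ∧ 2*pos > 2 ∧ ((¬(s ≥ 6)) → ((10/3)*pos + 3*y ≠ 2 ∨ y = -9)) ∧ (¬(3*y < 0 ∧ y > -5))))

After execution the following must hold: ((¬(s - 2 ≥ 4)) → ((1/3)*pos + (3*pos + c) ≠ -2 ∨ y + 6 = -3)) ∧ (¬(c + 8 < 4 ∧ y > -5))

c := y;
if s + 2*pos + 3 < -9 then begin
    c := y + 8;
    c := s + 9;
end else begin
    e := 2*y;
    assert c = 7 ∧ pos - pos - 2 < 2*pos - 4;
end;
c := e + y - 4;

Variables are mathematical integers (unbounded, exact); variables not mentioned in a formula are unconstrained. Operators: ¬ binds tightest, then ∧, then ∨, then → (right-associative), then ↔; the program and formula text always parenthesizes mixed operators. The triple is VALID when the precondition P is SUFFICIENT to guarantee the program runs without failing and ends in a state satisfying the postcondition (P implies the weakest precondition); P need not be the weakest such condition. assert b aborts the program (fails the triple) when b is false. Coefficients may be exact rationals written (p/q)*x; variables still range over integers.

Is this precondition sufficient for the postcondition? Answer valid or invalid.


Working backward. After the program, the postcondition ((¬(s - 2 ≥ 4)) → ((1/3)*pos + (3*pos + c) ≠ -2 ∨ y + 6 = -3)) ∧ (¬(c + 8 < 4 ∧ y > -5)) must hold; in canonical form it is ((¬(s ≥ 6)) → (c + (10/3)*pos ≠ -2 ∨ y = -9)) ∧ (¬(c < -4 ∧ y > -5)).
Before c := e + y - 4: ((¬(s ≥ 6)) → (e + (10/3)*pos + y ≠ 2 ∨ y = -9)) ∧ (¬(e + y < 0 ∧ y > -5))
Then branch requires ((¬(s ≥ 6)) → (e + (10/3)*pos + y ≠ 2 ∨ y = -9)) ∧ (¬(e + y < 0 ∧ y > -5)); else branch requires c = 7 ∧ 2*pos > 2 ∧ ((¬(s ≥ 6)) → ((10/3)*pos + 3*y ≠ 2 ∨ y = -9)) ∧ (¬(3*y < 0 ∧ y > -5)).
Before the if: (2*pos + s < -12 → (((¬(s ≥ 6)) → (e + (10/3)*pos + y ≠ 2 ∨ y = -9)) ∧ (¬(e + y < 0 ∧ y > -5)))) ∧ ((¬(2*pos + s < -12)) → (c = 7 ∧ 2*pos > 2 ∧ ((¬(s ≥ 6)) → ((10/3)*pos + 3*y ≠ 2 ∨ y = -9)) ∧ (¬(3*y < 0 ∧ y > -5))))
Before c := y: (2*pos + s < -12 → (((¬(s ≥ 6)) → (e + (10/3)*pos + y ≠ 2 ∨ y = -9)) ∧ (¬(e + y < 0 ∧ y > -5)))) ∧ ((¬(2*pos + s < -12)) → (y = 7 ∧ 2*pos > 2 ∧ ((¬(s ≥ 6)) → ((10/3)*pos + 3*y ≠ 2 ∨ y = -9)) ∧ (¬(3*y < 0 ∧ y > -5))))
The weakest precondition is (2*pos + s < -12 → (((¬(s ≥ 6)) → (e + (10/3)*pos + y ≠ 2 ∨ y = -9)) ∧ (¬(e + y < 0 ∧ y > -5)))) ∧ ((¬(2*pos + s < -12)) → (y = 7 ∧ 2*pos > 2 ∧ ((¬(s ≥ 6)) → ((10/3)*pos + 3*y ≠ 2 ∨ y = -9)) ∧ (¬(3*y < 0 ∧ y > -5)))).
Check whether (2*pos + s < -12 → (((¬(s ≥ 6)) → (e + (10/3)*pos + y ≠ 2 ∨ y = -9)) ∧ (¬(e + y < 0 ∧ y > -5)))) ∧ ((¬(2*pos + s < -13)) → (y = 7 ∧ 2*pos > 2 ∧ ((¬(s ≥ 6)) → ((10/3)*pos + 3*y ≠ 2 ∨ y = -9)) ∧ (¬(3*y < 0 ∧ y > -5)))) implies it.
Every state satisfying the precondition satisfies the weakest precondition: the implication holds.
Answer: valid


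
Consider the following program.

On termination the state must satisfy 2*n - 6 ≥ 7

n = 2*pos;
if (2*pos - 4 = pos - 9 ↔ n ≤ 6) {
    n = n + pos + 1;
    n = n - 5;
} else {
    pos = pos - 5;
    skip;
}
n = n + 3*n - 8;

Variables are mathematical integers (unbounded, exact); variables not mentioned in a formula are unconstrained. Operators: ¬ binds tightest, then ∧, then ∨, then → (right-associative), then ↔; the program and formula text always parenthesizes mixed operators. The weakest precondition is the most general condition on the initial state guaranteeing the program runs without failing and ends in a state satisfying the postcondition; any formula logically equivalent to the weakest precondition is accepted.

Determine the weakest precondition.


Working backward. After the program, the postcondition 2*n - 6 ≥ 7 must hold; in canonical form it is 2*n ≥ 13.
Before n := n + 3*n - 8: 8*n ≥ 29
Then branch requires 8*n + 8*pos ≥ 61; else branch requires 8*n ≥ 29.
Before the if: ((pos = -5 ↔ n ≤ 6) → 8*n + 8*pos ≥ 61) ∧ ((¬(pos = -5 ↔ n ≤ 6)) → 8*n ≥ 29)
Before n := 2*pos: ((pos = -5 ↔ 2*pos ≤ 6) → 24*pos ≥ 61) ∧ ((¬(pos = -5 ↔ 2*pos ≤ 6)) → 16*pos ≥ 29)
Answer: WP = ((pos = -5 ↔ 2*pos ≤ 6) → 24*pos ≥ 61) ∧ ((¬(pos = -5 ↔ 2*pos ≤ 6)) → 16*pos ≥ 29)


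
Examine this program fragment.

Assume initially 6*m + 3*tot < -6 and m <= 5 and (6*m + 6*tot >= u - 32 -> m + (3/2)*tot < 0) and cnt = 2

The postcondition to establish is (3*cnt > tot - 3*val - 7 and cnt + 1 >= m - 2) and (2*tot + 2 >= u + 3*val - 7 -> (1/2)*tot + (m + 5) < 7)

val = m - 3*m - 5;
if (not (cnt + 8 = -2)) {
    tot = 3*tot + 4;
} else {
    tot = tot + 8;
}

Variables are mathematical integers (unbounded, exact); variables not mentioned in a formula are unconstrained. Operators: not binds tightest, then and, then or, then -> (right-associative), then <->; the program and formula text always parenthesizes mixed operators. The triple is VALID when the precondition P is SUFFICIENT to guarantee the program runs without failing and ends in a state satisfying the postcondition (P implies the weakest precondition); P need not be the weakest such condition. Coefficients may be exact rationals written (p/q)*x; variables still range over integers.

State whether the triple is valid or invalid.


Working backward. After the program, the postcondition (3*cnt > tot - 3*val - 7 and cnt + 1 >= m - 2) and (2*tot + 2 >= u + 3*val - 7 -> (1/2)*tot + (m + 5) < 7) must hold; in canonical form it is 3*cnt + 3*val > tot - 7 and cnt >= m - 3 and (2*tot >= u + 3*val - 9 -> m + (1/2)*tot < 2).
Then branch requires 3*cnt + 3*val > 3*tot - 3 and cnt >= m - 3 and (6*tot >= u + 3*val - 17 -> m + (3/2)*tot < 0); else branch requires 3*cnt + 3*val > tot + 1 and cnt >= m - 3 and (2*tot >= u + 3*val - 25 -> m + (1/2)*tot < -2).
Before the if: ((not (cnt = -10)) -> (3*cnt + 3*val > 3*tot - 3 and cnt >= m - 3 and (6*tot >= u + 3*val - 17 -> m + (3/2)*tot < 0))) and (cnt = -10 -> (3*cnt + 3*val > tot + 1 and cnt >= m - 3 and (2*tot >= u + 3*val - 25 -> m + (1/2)*tot < -2)))
Before val := m - 3*m - 5: ((not (cnt = -10)) -> (3*cnt > 6*m + 3*tot + 12 and cnt >= m - 3 and (6*m + 6*tot >= u - 32 -> m + (3/2)*tot < 0))) and (cnt = -10 -> (3*cnt > 6*m + tot + 16 and cnt >= m - 3 and (6*m + 2*tot >= u - 40 -> m + (1/2)*tot < -2)))
The weakest precondition is ((not (cnt = -10)) -> (3*cnt > 6*m + 3*tot + 12 and cnt >= m - 3 and (6*m + 6*tot >= u - 32 -> m + (3/2)*tot < 0))) and (cnt = -10 -> (3*cnt > 6*m + tot + 16 and cnt >= m - 3 and (6*m + 2*tot >= u - 40 -> m + (1/2)*tot < -2))).
Check whether 6*m + 3*tot < -6 and m <= 5 and (6*m + 6*tot >= u - 32 -> m + (3/2)*tot < 0) and cnt = 2 implies it.
Every state satisfying the precondition satisfies the weakest precondition: the implication holds.
Answer: valid


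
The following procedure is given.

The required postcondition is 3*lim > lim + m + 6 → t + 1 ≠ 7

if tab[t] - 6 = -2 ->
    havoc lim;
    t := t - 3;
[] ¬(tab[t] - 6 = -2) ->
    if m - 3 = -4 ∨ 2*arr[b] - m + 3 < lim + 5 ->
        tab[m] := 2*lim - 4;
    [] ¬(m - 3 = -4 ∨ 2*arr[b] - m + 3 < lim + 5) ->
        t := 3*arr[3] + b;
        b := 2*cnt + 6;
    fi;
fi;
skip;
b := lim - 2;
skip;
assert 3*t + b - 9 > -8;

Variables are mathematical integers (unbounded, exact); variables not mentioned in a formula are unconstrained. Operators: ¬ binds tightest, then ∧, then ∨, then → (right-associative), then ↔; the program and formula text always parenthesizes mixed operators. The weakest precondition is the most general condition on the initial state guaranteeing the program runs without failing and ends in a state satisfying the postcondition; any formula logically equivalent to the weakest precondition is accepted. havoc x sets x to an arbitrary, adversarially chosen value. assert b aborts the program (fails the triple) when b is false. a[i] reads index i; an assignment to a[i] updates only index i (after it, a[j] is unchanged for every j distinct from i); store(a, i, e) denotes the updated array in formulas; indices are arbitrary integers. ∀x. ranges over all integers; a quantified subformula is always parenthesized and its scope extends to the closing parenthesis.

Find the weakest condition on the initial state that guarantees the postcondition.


Working backward. After the program, the postcondition 3*lim > lim + m + 6 → t + 1 ≠ 7 must hold; in canonical form it is 2*lim > m + 6 → t ≠ 6.
Before assert 3*t + b - 9 > -8: b + 3*t > 1 ∧ (2*lim > m + 6 → t ≠ 6)
Before skip: b + 3*t > 1 ∧ (2*lim > m + 6 → t ≠ 6)
Before b := lim - 2: lim + 3*t > 3 ∧ (2*lim > m + 6 → t ≠ 6)
Before skip: lim + 3*t > 3 ∧ (2*lim > m + 6 → t ≠ 6)
Then branch requires ∀lim_1. (lim_1 + 3*t > 12 ∧ (2*lim_1 > m + 6 → t ≠ 9)); else branch requires ((m = -1 ∨ 2*arr[b] < lim + m + 2) → (lim + 3*t > 3 ∧ (2*lim > m + 6 → t ≠ 6))) ∧ ((¬(m = -1 ∨ 2*arr[b] < lim + m + 2)) → (9*arr[3] + 3*b + lim > 3 ∧ (2*lim > m + 6 → 3*arr[3] + b ≠ 6))).
Before the if: (tab[t] = 4 → (∀lim_1. (lim_1 + 3*t > 12 ∧ (2*lim_1 > m + 6 → t ≠ 9)))) ∧ ((¬(tab[t] = 4)) → (((m = -1 ∨ 2*arr[b] < lim + m + 2) → (lim + 3*t > 3 ∧ (2*lim > m + 6 → t ≠ 6))) ∧ ((¬(m = -1 ∨ 2*arr[b] < lim + m + 2)) → (9*arr[3] + 3*b + lim > 3 ∧ (2*lim > m + 6 → 3*arr[3] + b ≠ 6)))))
Answer: WP = (tab[t] = 4 → (∀lim_1. (lim_1 + 3*t > 12 ∧ (2*lim_1 > m + 6 → t ≠ 9)))) ∧ ((¬(tab[t] = 4)) → (((m = -1 ∨ 2*arr[b] < lim + m + 2) → (lim + 3*t > 3 ∧ (2*lim > m + 6 → t ≠ 6))) ∧ ((¬(m = -1 ∨ 2*arr[b] < lim + m + 2)) → (9*arr[3] + 3*b + lim > 3 ∧ (2*lim > m + 6 → 3*arr[3] + b ≠ 6)))))


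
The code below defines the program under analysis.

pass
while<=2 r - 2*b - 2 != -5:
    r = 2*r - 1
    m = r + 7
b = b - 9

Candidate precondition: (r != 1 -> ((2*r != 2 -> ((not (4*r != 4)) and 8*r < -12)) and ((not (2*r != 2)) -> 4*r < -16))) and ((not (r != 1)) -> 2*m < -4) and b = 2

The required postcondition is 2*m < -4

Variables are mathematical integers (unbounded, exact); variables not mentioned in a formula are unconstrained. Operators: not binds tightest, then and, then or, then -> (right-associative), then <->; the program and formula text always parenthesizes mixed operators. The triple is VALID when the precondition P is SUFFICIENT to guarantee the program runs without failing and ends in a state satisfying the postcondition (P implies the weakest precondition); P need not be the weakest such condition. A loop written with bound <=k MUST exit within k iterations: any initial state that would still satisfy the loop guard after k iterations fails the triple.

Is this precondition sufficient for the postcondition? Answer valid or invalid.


Working backward. After the program, 2*m < -4 must hold.
Before b := b - 9: 2*m < -4
Before the loop (bound <=2), unroll the exhaustion recursion (WP_0 = exit-now case; WP_j = one more guarded iteration, up to j = 2):
  WP_0: (not (r != 2*b - 3)) and 2*m < -4
  WP_1: (r != 2*b - 3 -> ((not (2*r != 2*b - 2)) and 4*r < -16)) and ((not (r != 2*b - 3)) -> 2*m < -4)
  WP_2: (r != 2*b - 3 -> ((2*r != 2*b - 2 -> ((not (4*r != 2*b)) and 8*r < -12)) and ((not (2*r != 2*b - 2)) -> 4*r < -16))) and ((not (r != 2*b - 3)) -> 2*m < -4)
So before the loop: (r != 2*b - 3 -> ((2*r != 2*b - 2 -> ((not (4*r != 2*b)) and 8*r < -12)) and ((not (2*r != 2*b - 2)) -> 4*r < -16))) and ((not (r != 2*b - 3)) -> 2*m < -4)
Before skip: (r != 2*b - 3 -> ((2*r != 2*b - 2 -> ((not (4*r != 2*b)) and 8*r < -12)) and ((not (2*r != 2*b - 2)) -> 4*r < -16))) and ((not (r != 2*b - 3)) -> 2*m < -4)
The weakest precondition is (r != 2*b - 3 -> ((2*r != 2*b - 2 -> ((not (4*r != 2*b)) and 8*r < -12)) and ((not (2*r != 2*b - 2)) -> 4*r < -16))) and ((not (r != 2*b - 3)) -> 2*m < -4).
Check whether (r != 1 -> ((2*r != 2 -> ((not (4*r != 4)) and 8*r < -12)) and ((not (2*r != 2)) -> 4*r < -16))) and ((not (r != 1)) -> 2*m < -4) and b = 2 implies it.
Every state satisfying the precondition satisfies the weakest precondition: the implication holds.
Answer: valid


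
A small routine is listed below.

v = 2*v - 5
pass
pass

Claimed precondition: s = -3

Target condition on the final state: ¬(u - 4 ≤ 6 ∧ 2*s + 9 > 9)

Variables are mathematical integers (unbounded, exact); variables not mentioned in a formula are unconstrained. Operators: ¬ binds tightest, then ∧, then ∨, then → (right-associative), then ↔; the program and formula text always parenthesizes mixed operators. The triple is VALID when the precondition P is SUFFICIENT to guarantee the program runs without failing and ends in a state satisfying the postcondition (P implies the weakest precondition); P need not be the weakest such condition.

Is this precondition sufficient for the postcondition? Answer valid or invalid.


Working backward. After the program, the postcondition ¬(u - 4 ≤ 6 ∧ 2*s + 9 > 9) must hold; in canonical form it is ¬(u ≤ 10 ∧ 2*s > 0).
Before skip: ¬(u ≤ 10 ∧ 2*s > 0)
Before skip: ¬(u ≤ 10 ∧ 2*s > 0)
Before v := 2*v - 5: ¬(u ≤ 10 ∧ 2*s > 0)
The weakest precondition is ¬(u ≤ 10 ∧ 2*s > 0).
Check whether s = -3 implies it.
Every state satisfying the precondition satisfies the weakest precondition: the implication holds.
Answer: valid


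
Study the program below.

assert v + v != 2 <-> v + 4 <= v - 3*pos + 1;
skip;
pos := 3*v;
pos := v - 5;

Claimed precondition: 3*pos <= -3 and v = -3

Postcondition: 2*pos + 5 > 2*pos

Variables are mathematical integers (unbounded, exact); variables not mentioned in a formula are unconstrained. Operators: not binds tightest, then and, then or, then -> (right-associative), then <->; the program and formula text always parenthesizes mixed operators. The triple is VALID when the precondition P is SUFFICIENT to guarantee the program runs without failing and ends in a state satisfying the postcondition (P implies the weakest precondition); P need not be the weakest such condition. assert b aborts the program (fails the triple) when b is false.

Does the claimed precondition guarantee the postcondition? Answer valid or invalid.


Working backward. After the program, the postcondition 2*pos + 5 > 2*pos must hold; in canonical form it is true.
Before pos := v - 5: true
Before pos := 3*v: true
Before skip: true
Before assert v + v != 2 <-> v + 4 <= v - 3*pos + 1: 2*v != 2 <-> 3*pos <= -3
The weakest precondition is 2*v != 2 <-> 3*pos <= -3.
Check whether 3*pos <= -3 and v = -3 implies it.
Every state satisfying the precondition satisfies the weakest precondition: the implication holds.
Answer: valid
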